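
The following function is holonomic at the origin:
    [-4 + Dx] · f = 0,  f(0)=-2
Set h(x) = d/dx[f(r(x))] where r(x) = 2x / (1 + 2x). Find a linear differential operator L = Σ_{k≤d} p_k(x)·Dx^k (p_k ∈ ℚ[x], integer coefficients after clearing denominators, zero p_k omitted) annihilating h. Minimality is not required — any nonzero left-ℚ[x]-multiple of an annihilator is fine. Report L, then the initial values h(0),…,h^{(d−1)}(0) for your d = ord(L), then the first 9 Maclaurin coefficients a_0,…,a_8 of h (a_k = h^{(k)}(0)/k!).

f: a_k = -2, -8, -16, -64/3, -64/3, -256/15, -512/45, -2048/315, -1024/315, …
Change of var in L_f (x↦r) gives L₀.
Differentiate: ansatz ord ≤ ord L₀ ⇒ L.
L = (4 - 8·x) + (-1 - 4·x - 4·x^2)·Dx  (order 1).
h: a_k = -16, -64, 64, 512/3, -1792/3, 11264/15, 17408/45, -1294336/315, 3395584/315, …
ICs: h(0) = -16.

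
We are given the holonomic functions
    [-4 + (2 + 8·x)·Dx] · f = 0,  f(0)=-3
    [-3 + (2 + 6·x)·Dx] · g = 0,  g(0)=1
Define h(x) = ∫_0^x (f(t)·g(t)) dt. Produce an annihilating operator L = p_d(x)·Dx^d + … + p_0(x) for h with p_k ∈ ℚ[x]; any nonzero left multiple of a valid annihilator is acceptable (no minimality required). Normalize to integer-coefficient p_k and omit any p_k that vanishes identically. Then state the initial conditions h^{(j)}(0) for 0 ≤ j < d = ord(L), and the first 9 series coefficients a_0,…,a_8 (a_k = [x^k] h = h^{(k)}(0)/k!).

f: a_k = -3, -6, 6, -12, 30, -84, 252, -792, 2574, …
g: a_k = 1, 3/2, -9/8, 27/16, -405/128, 1701/256, -15309/1024, 72171/2048, -2814669/32768, …
f·g: L₀ = L_f ⊗_s L_g, ord ≤ 1·1.
∫: right-multiply L₀ by Dx.
L = (-7 - 24·x)·Dx + (2 + 14·x + 24·x^2)·Dx^2  (order 2).
h: a_k = 0, -3, -21/4, 1/8, -21/64, 591/640, -1393/512, 59391/7168, -424053/16384, …
ICs: h(0) = 0, h′(0) = -3.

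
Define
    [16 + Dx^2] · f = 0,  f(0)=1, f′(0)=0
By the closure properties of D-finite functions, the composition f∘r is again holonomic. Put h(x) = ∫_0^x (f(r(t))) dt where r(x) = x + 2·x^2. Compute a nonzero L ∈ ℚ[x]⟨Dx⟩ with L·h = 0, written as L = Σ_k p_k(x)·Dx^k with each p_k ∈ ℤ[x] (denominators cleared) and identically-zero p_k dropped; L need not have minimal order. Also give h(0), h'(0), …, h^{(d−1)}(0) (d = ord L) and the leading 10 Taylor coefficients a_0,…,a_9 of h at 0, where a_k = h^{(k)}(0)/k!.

f: a_k = 1, 0, -8, 0, 32/3, 0, -256/45, 0, 512/315, 0, …
L₀ from L_f via x↦r, Dx↦r'^{-1}Dx.
∫: right-multiply L₀ by Dx.
L = (16 + 192·x + 768·x^2 + 1024·x^3)·Dx - 4·Dx^2 + (1 + 4·x)·Dx^3  (order 3).
h: a_k = 0, 1, 0, -8/3, -8, -64/15, 128/9, 11264/315, 512/15, -53248/2835, …
ICs: h(0) = 0, h′(0) = 1, h′′(0) = 0.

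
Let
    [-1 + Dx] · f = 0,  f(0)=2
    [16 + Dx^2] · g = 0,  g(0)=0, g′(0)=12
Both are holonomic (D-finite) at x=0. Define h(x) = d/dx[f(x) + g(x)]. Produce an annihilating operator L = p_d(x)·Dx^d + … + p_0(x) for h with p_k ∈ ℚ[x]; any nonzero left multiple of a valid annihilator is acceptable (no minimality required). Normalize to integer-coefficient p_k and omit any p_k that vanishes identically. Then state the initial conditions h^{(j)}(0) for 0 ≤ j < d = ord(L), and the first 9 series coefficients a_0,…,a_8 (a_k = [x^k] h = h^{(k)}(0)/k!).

L = 16 - 16·Dx + Dx^2 - Dx^3  (order 3).
h: a_k = 14, 2, -95, 1/3, 1537/12, 1/60, -4915/72, 1/2520, 393217/20160, …
ICs: h(0) = 14, h′(0) = 2, h′′(0) = -190.

f: a_k = 2, 2, 1, 1/3, 1/12, 1/60, 1/360, 1/2520, 1/20160, …
g: a_k = 0, 12, 0, -32, 0, 128/5, 0, -1024/105, 0, …
h₀=f+g: left-lcm gives L₀, ord ≤ 3.
h₀' ⇒ L via d/dx closure of L₀.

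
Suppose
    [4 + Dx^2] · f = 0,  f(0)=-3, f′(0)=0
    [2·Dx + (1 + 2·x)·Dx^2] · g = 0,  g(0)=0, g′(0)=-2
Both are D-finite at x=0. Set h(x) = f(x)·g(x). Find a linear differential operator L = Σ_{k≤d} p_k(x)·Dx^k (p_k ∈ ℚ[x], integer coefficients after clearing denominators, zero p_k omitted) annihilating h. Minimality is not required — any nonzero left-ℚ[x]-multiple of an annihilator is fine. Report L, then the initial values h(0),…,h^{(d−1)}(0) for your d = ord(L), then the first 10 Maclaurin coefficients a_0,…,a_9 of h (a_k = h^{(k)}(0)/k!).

f: a_k = -3, 0, 6, 0, -2, 0, 4/15, 0, -2/105, 0, …
g: a_k = 0, -2, 2, -8/3, 4, -32/5, 32/3, -128/7, 32, -512/9, …
Sym-product of L_f,L_g gives L₀ (≤ ord 4).
L = (-48 + 192·x + 1216·x^2 + 2048·x^3 + 1024·x^4) + (32 + 320·x + 768·x^2 + 512·x^3)·Dx + (160·x + 672·x^2 + 1024·x^3 + 512·x^4)·Dx^2 + (8 + 80·x + 192·x^2 + 128·x^3)·Dx^3 + (3 + 28·x + 92·x^2 + 128·x^3 + 64·x^4)·Dx^4  (order 4).
h: a_k = 0, 6, -6, -4, 0, 36/5, -12, 744/35, -592/15, 4604/63, …
ICs: h(0) = 0, h′(0) = 6, h′′(0) = -12, h′′′(0) = -24.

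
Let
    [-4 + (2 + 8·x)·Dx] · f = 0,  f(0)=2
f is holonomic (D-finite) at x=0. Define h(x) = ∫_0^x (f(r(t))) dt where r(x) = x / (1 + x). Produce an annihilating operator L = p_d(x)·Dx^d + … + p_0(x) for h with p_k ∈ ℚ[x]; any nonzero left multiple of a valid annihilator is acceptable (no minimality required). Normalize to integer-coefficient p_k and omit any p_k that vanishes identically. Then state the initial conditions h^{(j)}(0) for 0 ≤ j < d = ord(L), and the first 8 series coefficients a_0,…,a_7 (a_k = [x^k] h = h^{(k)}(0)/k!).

L = -2·Dx + (1 + 6·x + 5·x^2)·Dx^2  (order 2).
h: a_k = 0, 2, 2, -8/3, 5, -12, 34, -752/7, …
ICs: h(0) = 0, h′(0) = 2.

f: a_k = 2, 4, -4, 8, -20, 56, -168, 528, …
Substitute x→r, Dx→(1/r')Dx; clear ⇒ L₀.
h=∫₀ˣh₀: take L = L₀·Dx.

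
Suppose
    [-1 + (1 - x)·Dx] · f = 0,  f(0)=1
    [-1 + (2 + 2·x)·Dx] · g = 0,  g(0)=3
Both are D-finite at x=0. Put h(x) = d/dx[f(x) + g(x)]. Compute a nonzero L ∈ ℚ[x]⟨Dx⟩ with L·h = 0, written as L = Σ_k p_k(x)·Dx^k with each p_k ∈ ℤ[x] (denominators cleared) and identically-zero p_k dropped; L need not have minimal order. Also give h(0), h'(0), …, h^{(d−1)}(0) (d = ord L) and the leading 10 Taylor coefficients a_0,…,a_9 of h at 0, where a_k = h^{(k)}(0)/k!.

L = (-18 - 6·x) + (-21 - 54·x - 21·x^2)·Dx + (10 + 6·x - 10·x^2 - 6·x^3)·Dx^2  (order 2).
h: a_k = 5/2, 5/4, 57/16, 113/32, 1385/256, 2883/512, 15029/2048, 31481/4096, 609129/65536, 1274255/131072, …
ICs: h(0) = 5/2, h′(0) = 5/4.

f: a_k = 1, 1, 1, 1, 1, 1, 1, 1, 1, 1, …
g: a_k = 3, 3/2, -3/8, 3/16, -15/128, 21/256, -63/1024, 99/2048, -1287/32768, 2145/65536, …
L₀ := lclm(L_f,L_g); ord L₀ ≤ 1+1.
h=h₀': d/dx-closure on L₀ ⇒ L.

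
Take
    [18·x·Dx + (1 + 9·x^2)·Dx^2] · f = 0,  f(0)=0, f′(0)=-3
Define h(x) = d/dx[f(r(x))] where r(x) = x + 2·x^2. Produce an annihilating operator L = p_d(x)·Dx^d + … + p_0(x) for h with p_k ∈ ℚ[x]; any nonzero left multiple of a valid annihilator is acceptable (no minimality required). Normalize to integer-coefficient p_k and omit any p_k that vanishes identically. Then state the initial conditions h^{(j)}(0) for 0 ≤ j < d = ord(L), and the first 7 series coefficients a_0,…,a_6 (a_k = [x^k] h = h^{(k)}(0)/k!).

f: a_k = 0, -3, 0, 9, 0, -243/5, 0, …
f∘r: x↦r, Dx↦Dx/r' in L_f ⇒ L₀.
h₀' ⇒ L via d/dx closure of L₀.
L = (-4 + 18·x + 144·x^2 + 432·x^3 + 432·x^4) + (1 + 4·x + 9·x^2 + 72·x^3 + 180·x^4 + 144·x^5)·Dx  (order 1).
h: a_k = -3, -12, 27, 216, 297, -2484, -11421, …
ICs: h(0) = -3.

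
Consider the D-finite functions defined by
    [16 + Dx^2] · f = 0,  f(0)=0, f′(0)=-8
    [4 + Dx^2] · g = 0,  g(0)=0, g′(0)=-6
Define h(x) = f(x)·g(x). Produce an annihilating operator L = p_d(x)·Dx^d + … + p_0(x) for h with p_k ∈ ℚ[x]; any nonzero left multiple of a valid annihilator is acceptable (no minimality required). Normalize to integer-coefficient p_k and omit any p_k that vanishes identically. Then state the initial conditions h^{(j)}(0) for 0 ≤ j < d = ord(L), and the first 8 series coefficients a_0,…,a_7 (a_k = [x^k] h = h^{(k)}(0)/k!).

L = 144 + 40·Dx^2 + Dx^4  (order 4).
h: a_k = 0, 0, 48, 0, -160, 0, 2912/15, 0, …
ICs: h(0) = 0, h′(0) = 0, h′′(0) = 96, h′′′(0) = 0.

f: a_k = 0, -8, 0, 64/3, 0, -256/15, 0, 2048/315, …
g: a_k = 0, -6, 0, 4, 0, -4/5, 0, 8/105, …
f·g: L₀ = L_f ⊗_s L_g, ord ≤ 2·2.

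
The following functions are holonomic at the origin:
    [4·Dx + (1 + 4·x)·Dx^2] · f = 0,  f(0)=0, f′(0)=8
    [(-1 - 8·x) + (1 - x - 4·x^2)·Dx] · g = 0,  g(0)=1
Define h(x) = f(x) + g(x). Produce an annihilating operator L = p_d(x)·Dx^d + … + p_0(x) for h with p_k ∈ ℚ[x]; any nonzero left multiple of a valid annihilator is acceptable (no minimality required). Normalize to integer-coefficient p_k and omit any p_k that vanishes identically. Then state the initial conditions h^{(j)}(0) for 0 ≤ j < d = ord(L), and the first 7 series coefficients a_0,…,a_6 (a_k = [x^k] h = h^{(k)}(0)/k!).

L = (-268 - 1616·x - 5504·x^2 - 4608·x^3 - 6144·x^4)·Dx + (-11 - 360·x - 3008·x^2 - 7680·x^3 - 9472·x^4 - 10240·x^5)·Dx^2 + (7 + 67·x + 154·x^2 - 136·x^3 - 928·x^4 - 2176·x^5 - 2048·x^6)·Dx^3  (order 3).
h: a_k = 1, 9, -11, 155/3, -99, 2373/5, -3553/3, …
ICs: h(0) = 1, h′(0) = 9, h′′(0) = -22.

f: a_k = 0, 8, -16, 128/3, -128, 2048/5, -4096/3, …
g: a_k = 1, 1, 5, 9, 29, 65, 181, …
Sum ⇒ L₀ = lclm(L_f,L_g) in ℚ(x)⟨Dx⟩.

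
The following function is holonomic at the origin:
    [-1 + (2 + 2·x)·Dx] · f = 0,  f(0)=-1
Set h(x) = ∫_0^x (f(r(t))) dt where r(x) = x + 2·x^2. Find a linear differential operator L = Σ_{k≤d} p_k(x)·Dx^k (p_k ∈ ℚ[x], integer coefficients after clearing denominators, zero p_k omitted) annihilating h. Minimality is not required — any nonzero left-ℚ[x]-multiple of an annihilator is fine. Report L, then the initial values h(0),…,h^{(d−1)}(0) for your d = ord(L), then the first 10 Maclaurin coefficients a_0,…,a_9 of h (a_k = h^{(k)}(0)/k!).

L = (-1 - 4·x)·Dx + (2 + 2·x + 4·x^2)·Dx^2  (order 2).
h: a_k = 0, -1, -1/4, -7/24, 7/64, 21/640, -119/1536, 27/1024, 791/16384, -17843/294912, …
ICs: h(0) = 0, h′(0) = -1.

f: a_k = -1, -1/2, 1/8, -1/16, 5/128, -7/256, 21/1024, -33/2048, 429/32768, -715/65536, …
Substitute x→r, Dx→(1/r')Dx; clear ⇒ L₀.
Integrate: L := L₀·Dx.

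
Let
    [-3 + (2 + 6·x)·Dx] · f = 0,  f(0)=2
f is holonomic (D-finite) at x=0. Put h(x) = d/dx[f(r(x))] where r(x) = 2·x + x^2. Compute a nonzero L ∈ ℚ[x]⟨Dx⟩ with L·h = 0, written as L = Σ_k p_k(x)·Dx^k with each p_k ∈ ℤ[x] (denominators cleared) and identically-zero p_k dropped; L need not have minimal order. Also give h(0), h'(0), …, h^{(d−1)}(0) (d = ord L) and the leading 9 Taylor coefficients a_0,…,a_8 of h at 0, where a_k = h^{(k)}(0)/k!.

L = -2 + (-1 - 7·x - 9·x^2 - 3·x^3)·Dx  (order 1).
h: a_k = 6, -12, 54, -252, 1215, -5994, 30051, -152442, 3120849/4, …
ICs: h(0) = 6.

f: a_k = 2, 3, -9/4, 27/8, -405/64, 1701/128, -15309/512, 72171/1024, -2814669/16384, …
h₀=f(r): pull back L_f along r ⇒ L₀.
Derive L from L₀ (diff closure).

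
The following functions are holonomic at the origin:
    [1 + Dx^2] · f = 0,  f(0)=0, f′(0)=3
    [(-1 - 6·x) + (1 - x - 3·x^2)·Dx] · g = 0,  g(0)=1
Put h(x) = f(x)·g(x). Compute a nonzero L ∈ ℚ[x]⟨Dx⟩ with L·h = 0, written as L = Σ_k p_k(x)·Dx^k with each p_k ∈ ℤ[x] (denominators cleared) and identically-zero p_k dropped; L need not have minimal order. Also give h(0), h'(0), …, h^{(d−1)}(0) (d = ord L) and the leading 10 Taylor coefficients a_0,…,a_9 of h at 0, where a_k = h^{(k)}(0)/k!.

L = (5 + x + 3·x^2) + (2 + 12·x)·Dx + (-1 + x + 3·x^2)·Dx^2  (order 2).
h: a_k = 0, 3, 3, 23/2, 41/2, 2201/40, 4661/40, 473087/1680, 1060373/1680, 25504807/17280, …
ICs: h(0) = 0, h′(0) = 3.

f: a_k = 0, 3, 0, -1/2, 0, 1/40, 0, -1/1680, 0, 1/120960, …
g: a_k = 1, 1, 4, 7, 19, 40, 97, 217, 508, 1159, …
Sym-product of L_f,L_g gives L₀ (≤ ord 2).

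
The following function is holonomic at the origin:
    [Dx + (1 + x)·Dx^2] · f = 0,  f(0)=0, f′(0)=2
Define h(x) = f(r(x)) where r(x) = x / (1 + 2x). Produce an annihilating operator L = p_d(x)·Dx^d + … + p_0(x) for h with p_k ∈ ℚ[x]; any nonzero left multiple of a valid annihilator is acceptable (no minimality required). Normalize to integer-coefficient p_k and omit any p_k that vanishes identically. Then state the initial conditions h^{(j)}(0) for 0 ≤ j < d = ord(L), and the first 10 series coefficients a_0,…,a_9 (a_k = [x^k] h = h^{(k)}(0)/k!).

f: a_k = 0, 2, -1, 2/3, -1/2, 2/5, -1/3, 2/7, -1/4, 2/9, …
Change of var in L_f (x↦r) gives L₀.
L = (5 + 12·x)·Dx + (1 + 5·x + 6·x^2)·Dx^2  (order 2).
h: a_k = 0, 2, -5, 38/3, -65/2, 422/5, -665/3, 4118/7, -6305/4, 38342/9, …
ICs: h(0) = 0, h′(0) = 2.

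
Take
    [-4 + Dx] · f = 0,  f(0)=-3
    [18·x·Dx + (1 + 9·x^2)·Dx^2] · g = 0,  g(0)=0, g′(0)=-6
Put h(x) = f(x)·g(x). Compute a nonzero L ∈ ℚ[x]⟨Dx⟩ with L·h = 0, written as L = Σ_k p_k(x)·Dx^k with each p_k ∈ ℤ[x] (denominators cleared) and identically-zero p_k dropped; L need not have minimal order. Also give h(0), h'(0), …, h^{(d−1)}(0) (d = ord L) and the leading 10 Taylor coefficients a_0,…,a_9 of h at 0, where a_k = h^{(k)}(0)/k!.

f: a_k = -3, -12, -24, -32, -32, -128/5, -256/15, -1024/105, -512/105, -2048/945, …
g: a_k = 0, -6, 0, 18, 0, -486/5, 0, 4374/7, 0, -4374, …
f·g: L₀ = L_f ⊗_s L_g, ord ≤ 1·2.
L = (16 - 72·x + 144·x^2) + (-8 + 18·x - 72·x^2)·Dx + (1 + 9·x^2)·Dx^2  (order 2).
h: a_k = 0, 18, 72, 90, -24, 258/5, 744, -538/35, -167656/35, 33526/35, …
ICs: h(0) = 0, h′(0) = 18.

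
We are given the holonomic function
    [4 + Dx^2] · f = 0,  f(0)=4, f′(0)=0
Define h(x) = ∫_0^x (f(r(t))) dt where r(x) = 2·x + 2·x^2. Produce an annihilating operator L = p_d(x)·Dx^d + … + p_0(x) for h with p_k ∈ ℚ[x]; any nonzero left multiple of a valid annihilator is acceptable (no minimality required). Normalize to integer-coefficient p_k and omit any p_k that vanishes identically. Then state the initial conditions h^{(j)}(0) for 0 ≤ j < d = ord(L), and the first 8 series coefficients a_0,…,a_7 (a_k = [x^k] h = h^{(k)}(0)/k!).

f: a_k = 4, 0, -8, 0, 8/3, 0, -16/45, 0, …
L₀ from L_f via x↦r, Dx↦r'^{-1}Dx.
h=∫h₀ ⇒ L = L₀·Dx.
L = (16 + 96·x + 192·x^2 + 128·x^3)·Dx - 2·Dx^2 + (1 + 2·x)·Dx^3  (order 3).
h: a_k = 0, 4, 0, -32/3, -16, 32/15, 256/9, 10496/315, …
ICs: h(0) = 0, h′(0) = 4, h′′(0) = 0.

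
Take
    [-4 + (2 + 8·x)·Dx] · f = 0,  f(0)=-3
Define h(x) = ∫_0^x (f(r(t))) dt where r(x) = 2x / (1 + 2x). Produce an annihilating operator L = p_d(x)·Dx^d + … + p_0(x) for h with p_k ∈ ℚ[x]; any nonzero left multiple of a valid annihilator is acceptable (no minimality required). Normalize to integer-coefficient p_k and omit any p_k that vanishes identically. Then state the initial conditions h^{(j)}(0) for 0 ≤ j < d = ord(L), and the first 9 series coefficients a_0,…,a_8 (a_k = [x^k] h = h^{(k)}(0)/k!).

L = -4·Dx + (1 + 12·x + 20·x^2)·Dx^2  (order 2).
h: a_k = 0, -3, -6, 16, -60, 288, -1632, 72192/7, -70176, …
ICs: h(0) = 0, h′(0) = -3.

f: a_k = -3, -6, 6, -12, 30, -84, 252, -792, 2574, …
f∘r: x↦r, Dx↦Dx/r' in L_f ⇒ L₀.
∫: right-multiply L₀ by Dx.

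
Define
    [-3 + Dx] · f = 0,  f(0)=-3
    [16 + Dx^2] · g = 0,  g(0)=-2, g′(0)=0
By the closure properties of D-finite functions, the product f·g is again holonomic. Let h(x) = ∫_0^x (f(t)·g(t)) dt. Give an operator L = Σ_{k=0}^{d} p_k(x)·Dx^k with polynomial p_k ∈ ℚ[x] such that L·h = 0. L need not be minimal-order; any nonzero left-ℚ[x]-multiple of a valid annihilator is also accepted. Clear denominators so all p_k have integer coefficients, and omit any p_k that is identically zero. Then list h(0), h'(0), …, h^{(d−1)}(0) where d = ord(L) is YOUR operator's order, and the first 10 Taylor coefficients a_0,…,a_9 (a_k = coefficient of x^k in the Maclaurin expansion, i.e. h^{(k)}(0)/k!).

L = 25·Dx - 6·Dx^2 + Dx^3  (order 3).
h: a_k = 0, 6, 9, -7, -117/4, -527/20, -79/40, 1679/120, 25481/2240, 164833/60480, …
ICs: h(0) = 0, h′(0) = 6, h′′(0) = 18.

f: a_k = -3, -9, -27/2, -27/2, -81/8, -243/40, -243/80, -729/560, -2187/4480, -729/4480, …
g: a_k = -2, 0, 16, 0, -64/3, 0, 512/45, 0, -1024/315, 0, …
Product ⇒ symmetric product L₀, ord ≤ 2.
h=∫h₀ ⇒ L = L₀·Dx.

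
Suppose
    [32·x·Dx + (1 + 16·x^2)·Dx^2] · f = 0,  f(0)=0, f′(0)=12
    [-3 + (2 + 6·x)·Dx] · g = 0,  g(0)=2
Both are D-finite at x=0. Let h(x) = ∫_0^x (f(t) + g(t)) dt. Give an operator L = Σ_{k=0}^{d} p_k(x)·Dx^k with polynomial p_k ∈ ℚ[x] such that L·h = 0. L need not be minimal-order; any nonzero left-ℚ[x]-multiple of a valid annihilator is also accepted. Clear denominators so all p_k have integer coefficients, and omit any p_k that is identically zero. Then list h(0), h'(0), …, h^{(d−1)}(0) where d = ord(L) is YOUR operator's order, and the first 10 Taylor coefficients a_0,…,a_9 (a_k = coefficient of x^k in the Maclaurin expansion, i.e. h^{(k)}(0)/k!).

L = (-192 - 1440·x + 9216·x^2 + 13824·x^3)·Dx^2 + (-155 - 768·x + 4128·x^2 + 36864·x^3 + 48384·x^4)·Dx^3 + (-6 + 110·x + 576·x^2 + 2624·x^3 + 10752·x^4 + 13824·x^5)·Dx^4  (order 4).
h: a_k = 0, 2, 15/2, -3/4, -485/32, -81/64, 133907/1280, -2187/512, -49826451/57344, -312741/16384, …
ICs: h(0) = 0, h′(0) = 2, h′′(0) = 15, h′′′(0) = -9/2.

f: a_k = 0, 12, 0, -64, 0, 3072/5, 0, -49152/7, 0, 262144/3, …
g: a_k = 2, 3, -9/4, 27/8, -405/64, 1701/128, -15309/512, 72171/1024, -2814669/16384, 14073345/32768, …
Weyl lclm of L_f,L_g ⇒ L₀ (ord ≤ 3).
∫: right-multiply L₀ by Dx.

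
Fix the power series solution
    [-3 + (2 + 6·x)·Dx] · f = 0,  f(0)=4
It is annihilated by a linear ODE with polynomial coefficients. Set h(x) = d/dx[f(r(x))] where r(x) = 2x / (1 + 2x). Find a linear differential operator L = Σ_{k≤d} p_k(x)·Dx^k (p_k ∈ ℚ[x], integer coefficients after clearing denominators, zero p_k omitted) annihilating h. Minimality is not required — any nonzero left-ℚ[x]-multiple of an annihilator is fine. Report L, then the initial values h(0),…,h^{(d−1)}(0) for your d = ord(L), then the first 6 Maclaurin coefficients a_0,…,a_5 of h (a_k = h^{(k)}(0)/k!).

f: a_k = 4, 6, -9/2, 27/4, -405/32, 1701/64, …
Substitute x→r, Dx→(1/r')Dx; clear ⇒ L₀.
Derive L from L₀ (diff closure).
L = (-7 - 32·x) + (-1 - 10·x - 16·x^2)·Dx  (order 1).
h: a_k = 12, -84, 522, -3354, 45345/2, -318915/2, …
ICs: h(0) = 12.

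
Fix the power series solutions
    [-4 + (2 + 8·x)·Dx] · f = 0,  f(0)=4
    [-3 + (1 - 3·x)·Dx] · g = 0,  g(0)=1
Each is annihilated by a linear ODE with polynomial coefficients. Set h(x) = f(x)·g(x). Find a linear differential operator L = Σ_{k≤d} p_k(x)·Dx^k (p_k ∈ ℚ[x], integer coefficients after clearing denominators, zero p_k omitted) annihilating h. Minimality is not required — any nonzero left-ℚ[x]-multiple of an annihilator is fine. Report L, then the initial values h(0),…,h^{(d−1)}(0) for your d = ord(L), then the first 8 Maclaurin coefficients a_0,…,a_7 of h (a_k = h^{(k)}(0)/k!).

L = (5 + 6·x) + (-1 - x + 12·x^2)·Dx  (order 1).
h: a_k = 4, 20, 52, 172, 476, 1540, 4284, 13908, …
ICs: h(0) = 4.

f: a_k = 4, 8, -8, 16, -40, 112, -336, 1056, …
g: a_k = 1, 3, 9, 27, 81, 243, 729, 2187, …
L₀ := L_f ⊗_s L_g (sym. prod.), ord ≤ 1.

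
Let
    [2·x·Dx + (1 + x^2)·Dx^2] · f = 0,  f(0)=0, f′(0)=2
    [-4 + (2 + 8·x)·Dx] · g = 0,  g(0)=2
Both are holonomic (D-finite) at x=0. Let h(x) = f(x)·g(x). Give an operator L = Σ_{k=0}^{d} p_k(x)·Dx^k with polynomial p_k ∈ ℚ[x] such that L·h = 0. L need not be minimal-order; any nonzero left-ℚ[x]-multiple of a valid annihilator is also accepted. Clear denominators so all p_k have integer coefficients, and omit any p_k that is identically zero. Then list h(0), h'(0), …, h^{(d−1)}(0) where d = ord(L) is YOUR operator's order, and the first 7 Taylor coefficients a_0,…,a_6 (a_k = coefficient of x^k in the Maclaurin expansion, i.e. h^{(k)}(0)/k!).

L = (12 - 4·x - 4·x^2) + (-4 - 14·x + 12·x^2 + 16·x^3)·Dx + (1 + 8·x + 17·x^2 + 8·x^3 + 16·x^4)·Dx^2  (order 2).
h: a_k = 0, 4, 8, -28/3, 40/3, -548/15, 1624/15, …
ICs: h(0) = 0, h′(0) = 4.

f: a_k = 0, 2, 0, -2/3, 0, 2/5, 0, …
g: a_k = 2, 4, -4, 8, -20, 56, -168, …
h₀=f·g: eliminate ⇒ L₀, order ≤ 2·1.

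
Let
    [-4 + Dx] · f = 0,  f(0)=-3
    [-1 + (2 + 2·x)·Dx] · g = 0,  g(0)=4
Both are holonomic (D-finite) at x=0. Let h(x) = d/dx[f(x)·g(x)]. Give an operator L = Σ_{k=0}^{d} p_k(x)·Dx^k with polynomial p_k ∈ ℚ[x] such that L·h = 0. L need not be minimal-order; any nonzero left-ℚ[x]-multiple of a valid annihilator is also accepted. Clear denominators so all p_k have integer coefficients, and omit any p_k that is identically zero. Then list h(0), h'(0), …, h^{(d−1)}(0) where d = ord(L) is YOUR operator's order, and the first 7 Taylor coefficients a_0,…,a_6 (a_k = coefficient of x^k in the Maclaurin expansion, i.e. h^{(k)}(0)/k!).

f: a_k = -3, -12, -24, -32, -32, -128/5, -256/15, …
g: a_k = 4, 2, -1/2, 1/4, -5/32, 7/64, -21/256, …
Product ⇒ symmetric product L₀, ord ≤ 1.
h₀' ⇒ L via d/dx closure of L₀.
L = (79 + 144·x + 64·x^2) + (-18 - 34·x - 16·x^2)·Dx  (order 1).
h: a_k = -54, -237, -2049/4, -5841/8, -49553/64, -417727/640, -1167969/2560, …
ICs: h(0) = -54.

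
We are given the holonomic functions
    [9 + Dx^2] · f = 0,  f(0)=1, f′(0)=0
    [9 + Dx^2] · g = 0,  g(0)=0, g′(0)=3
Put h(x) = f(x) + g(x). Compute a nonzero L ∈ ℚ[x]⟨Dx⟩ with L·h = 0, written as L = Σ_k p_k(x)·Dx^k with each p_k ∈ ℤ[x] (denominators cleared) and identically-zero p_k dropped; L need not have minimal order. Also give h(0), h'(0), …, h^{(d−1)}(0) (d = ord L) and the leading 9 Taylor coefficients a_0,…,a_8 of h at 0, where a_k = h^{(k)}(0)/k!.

f: a_k = 1, 0, -9/2, 0, 27/8, 0, -81/80, 0, 729/4480, …
g: a_k = 0, 3, 0, -9/2, 0, 81/40, 0, -243/560, 0, …
L₀ := lclm(L_f,L_g); ord L₀ ≤ 2+2.
L = 9 + Dx^2  (order 2).
h: a_k = 1, 3, -9/2, -9/2, 27/8, 81/40, -81/80, -243/560, 729/4480, …
ICs: h(0) = 1, h′(0) = 3.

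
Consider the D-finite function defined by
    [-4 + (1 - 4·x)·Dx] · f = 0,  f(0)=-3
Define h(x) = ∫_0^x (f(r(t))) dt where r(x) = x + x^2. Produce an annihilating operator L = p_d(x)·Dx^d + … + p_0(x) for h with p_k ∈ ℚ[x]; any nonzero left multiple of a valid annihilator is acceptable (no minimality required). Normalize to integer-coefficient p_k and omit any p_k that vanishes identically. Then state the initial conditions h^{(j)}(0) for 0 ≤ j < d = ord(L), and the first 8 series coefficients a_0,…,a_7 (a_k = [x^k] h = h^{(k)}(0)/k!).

L = (4 + 8·x)·Dx + (-1 + 4·x + 4·x^2)·Dx^2  (order 2).
h: a_k = 0, -3, -6, -20, -72, -1392/5, -1120, -32448/7, …
ICs: h(0) = 0, h′(0) = -3.

f: a_k = -3, -12, -48, -192, -768, -3072, -12288, -49152, …
Substitute x→r, Dx→(1/r')Dx; clear ⇒ L₀.
∫: right-multiply L₀ by Dx.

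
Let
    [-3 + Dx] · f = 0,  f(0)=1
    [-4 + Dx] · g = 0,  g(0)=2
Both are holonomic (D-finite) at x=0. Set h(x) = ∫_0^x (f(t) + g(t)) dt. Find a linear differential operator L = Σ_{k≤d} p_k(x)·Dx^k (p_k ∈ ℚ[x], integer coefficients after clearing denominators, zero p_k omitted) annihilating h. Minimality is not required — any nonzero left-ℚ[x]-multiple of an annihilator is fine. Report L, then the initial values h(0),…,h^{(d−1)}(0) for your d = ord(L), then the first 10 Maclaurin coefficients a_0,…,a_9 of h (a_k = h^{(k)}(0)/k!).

L = 12·Dx - 7·Dx^2 + Dx^3  (order 3).
h: a_k = 0, 3, 11/2, 41/6, 155/24, 593/120, 2291/720, 8921/5040, 6991/8064, 137633/362880, …
ICs: h(0) = 0, h′(0) = 3, h′′(0) = 11.

f: a_k = 1, 3, 9/2, 9/2, 27/8, 81/40, 81/80, 243/560, 729/4480, 243/4480, …
g: a_k = 2, 8, 16, 64/3, 64/3, 256/15, 512/45, 2048/315, 1024/315, 4096/2835, …
Sum ⇒ L₀ = lclm(L_f,L_g) in ℚ(x)⟨Dx⟩.
∫: right-multiply L₀ by Dx.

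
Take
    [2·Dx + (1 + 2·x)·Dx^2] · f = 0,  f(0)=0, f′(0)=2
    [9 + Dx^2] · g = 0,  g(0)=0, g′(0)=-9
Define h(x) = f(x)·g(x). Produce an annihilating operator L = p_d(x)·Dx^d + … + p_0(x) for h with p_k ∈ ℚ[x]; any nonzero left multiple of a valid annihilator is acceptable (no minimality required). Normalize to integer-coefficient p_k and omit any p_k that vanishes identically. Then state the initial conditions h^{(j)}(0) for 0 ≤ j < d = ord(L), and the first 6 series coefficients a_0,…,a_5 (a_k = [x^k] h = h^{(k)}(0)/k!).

L = (63 + 1053·x + 3969·x^2 + 5832·x^3 + 2916·x^4) + (63 + 450·x + 972·x^2 + 648·x^3)·Dx + (25 + 270·x + 918·x^2 + 1296·x^3 + 648·x^4)·Dx^2 + (7 + 50·x + 108·x^2 + 72·x^3)·Dx^3 + (2 + 17·x + 53·x^2 + 72·x^3 + 36·x^4)·Dx^4  (order 4).
h: a_k = 0, 0, -18, 18, 3, 9, …
ICs: h(0) = 0, h′(0) = 0, h′′(0) = -36, h′′′(0) = 108.

f: a_k = 0, 2, -2, 8/3, -4, 32/5, …
g: a_k = 0, -9, 0, 27/2, 0, -243/40, …
Product ⇒ symmetric product L₀, ord ≤ 4.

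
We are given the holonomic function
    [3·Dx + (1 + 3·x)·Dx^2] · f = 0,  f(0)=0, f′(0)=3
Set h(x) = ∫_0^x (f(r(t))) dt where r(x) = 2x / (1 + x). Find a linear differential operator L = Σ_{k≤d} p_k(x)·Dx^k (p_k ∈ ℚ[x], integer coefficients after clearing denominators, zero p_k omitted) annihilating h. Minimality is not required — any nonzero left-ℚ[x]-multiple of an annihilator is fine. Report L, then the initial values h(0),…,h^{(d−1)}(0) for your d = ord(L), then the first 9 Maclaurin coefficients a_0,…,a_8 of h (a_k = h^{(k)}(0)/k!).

f: a_k = 0, 3, -9/2, 9, -81/4, 243/5, -243/2, 2187/7, -6561/8, …
Change of var in L_f (x↦r) gives L₀.
h=∫h₀ ⇒ L = L₀·Dx.
L = (8 + 14·x)·Dx^2 + (1 + 8·x + 7·x^2)·Dx^3  (order 3).
h: a_k = 0, 0, 3, -8, 57/2, -120, 2801/5, -19608/7, 411771/28, …
ICs: h(0) = 0, h′(0) = 0, h′′(0) = 6.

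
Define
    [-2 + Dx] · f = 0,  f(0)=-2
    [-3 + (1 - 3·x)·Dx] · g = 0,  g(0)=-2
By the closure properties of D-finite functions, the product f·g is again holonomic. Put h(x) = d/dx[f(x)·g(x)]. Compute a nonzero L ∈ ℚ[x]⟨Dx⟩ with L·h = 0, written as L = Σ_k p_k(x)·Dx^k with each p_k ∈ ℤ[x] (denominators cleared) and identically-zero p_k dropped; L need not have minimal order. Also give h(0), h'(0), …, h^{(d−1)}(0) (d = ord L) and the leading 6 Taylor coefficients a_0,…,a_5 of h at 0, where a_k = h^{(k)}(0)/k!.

f: a_k = -2, -4, -4, -8/3, -4/3, -8/15, …
g: a_k = -2, -6, -18, -54, -162, -486, …
Sym-product of L_f,L_g gives L₀ (≤ ord 1).
Differentiate: ansatz ord ≤ ord L₀ ⇒ L.
L = (34 - 60·x + 36·x^2) + (-5 + 21·x - 18·x^2)·Dx  (order 1).
h: a_k = 20, 136, 628, 7568/3, 28396/3, 102232/3, …
ICs: h(0) = 20.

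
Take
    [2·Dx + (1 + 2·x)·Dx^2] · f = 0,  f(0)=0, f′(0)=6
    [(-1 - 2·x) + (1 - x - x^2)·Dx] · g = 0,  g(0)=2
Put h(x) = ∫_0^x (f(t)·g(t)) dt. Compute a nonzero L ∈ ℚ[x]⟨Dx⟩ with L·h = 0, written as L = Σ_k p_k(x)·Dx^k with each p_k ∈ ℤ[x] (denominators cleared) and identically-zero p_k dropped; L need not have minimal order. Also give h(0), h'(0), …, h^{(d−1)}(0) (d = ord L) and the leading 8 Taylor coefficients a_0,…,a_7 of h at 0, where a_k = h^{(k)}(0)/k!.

f: a_k = 0, 6, -6, 8, -12, 96/5, -32, 384/7, …
g: a_k = 2, 2, 4, 6, 10, 16, 26, 42, …
f·g: L₀ = L_f ⊗_s L_g, ord ≤ 2·1.
h=∫₀ˣh₀: take L = L₀·Dx.
L = (4 + 8·x)·Dx + (10·x + 10·x^2)·Dx^2 + (-1 - x + 3·x^2 + 2·x^3)·Dx^3  (order 3).
h: a_k = 0, 0, 6, 0, 7, 4/5, 176/15, 52/35, …
ICs: h(0) = 0, h′(0) = 0, h′′(0) = 12.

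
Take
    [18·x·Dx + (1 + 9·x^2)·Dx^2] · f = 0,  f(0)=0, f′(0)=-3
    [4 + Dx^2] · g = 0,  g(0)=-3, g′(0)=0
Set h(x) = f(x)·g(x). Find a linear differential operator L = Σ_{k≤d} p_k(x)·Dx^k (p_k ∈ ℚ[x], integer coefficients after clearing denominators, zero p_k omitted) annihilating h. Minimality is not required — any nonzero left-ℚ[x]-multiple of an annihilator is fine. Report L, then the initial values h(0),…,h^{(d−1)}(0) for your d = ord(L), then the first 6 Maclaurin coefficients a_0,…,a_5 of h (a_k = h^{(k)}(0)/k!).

f: a_k = 0, -3, 0, 9, 0, -243/5, …
g: a_k = -3, 0, 6, 0, -2, 0, …
h₀=f·g: eliminate ⇒ L₀, order ≤ 2·2.
L = (2080 + 50256·x^2 + 89424·x^4 + 186624·x^6 + 419904·x^8) + (3168·x + 38880·x^3 + 139968·x^5 + 419904·x^7)·Dx + (572 + 13788·x^2 + 33048·x^4 + 93312·x^6 + 209952·x^8)·Dx^2 + (792·x + 9720·x^3 + 34992·x^5 + 104976·x^7)·Dx^3 + (13 + 306·x^2 + 2673·x^4 + 11664·x^6 + 26244·x^8)·Dx^4  (order 4).
h: a_k = 0, 9, 0, -45, 0, 1029/5, …
ICs: h(0) = 0, h′(0) = 9, h′′(0) = 0, h′′′(0) = -270.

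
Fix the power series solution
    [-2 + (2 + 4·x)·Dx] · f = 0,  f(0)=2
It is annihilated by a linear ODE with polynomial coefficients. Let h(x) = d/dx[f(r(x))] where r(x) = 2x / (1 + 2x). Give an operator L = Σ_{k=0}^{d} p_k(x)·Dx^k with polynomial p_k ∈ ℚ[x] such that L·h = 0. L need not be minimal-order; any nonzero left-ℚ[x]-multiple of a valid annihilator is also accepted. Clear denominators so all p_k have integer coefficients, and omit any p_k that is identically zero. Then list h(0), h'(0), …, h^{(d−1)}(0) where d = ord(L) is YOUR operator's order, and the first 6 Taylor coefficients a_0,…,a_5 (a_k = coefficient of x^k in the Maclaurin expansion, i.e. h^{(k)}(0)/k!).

f: a_k = 2, 2, -1, 1, -5/4, 7/4, …
Change of var in L_f (x↦r) gives L₀.
Derive L from L₀ (diff closure).
L = (-6 - 24·x) + (-1 - 8·x - 12·x^2)·Dx  (order 1).
h: a_k = 4, -24, 120, -592, 3000, -15696, …
ICs: h(0) = 4.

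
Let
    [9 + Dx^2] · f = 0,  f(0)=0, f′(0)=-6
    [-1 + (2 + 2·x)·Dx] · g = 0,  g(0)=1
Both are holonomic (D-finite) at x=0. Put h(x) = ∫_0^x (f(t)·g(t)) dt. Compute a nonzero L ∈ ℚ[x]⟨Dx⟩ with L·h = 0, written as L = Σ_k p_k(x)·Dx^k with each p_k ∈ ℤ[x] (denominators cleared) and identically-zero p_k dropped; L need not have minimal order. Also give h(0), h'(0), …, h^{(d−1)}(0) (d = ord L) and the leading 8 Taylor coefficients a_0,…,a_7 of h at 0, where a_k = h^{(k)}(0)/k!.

L = (39 + 72·x + 36·x^2)·Dx + (-4 - 4·x)·Dx^2 + (4 + 8·x + 4·x^2)·Dx^3  (order 3).
h: a_k = 0, 0, -3, -1, 39/16, 33/40, -527/640, -1041/4480, …
ICs: h(0) = 0, h′(0) = 0, h′′(0) = -6.

f: a_k = 0, -6, 0, 9, 0, -81/20, 0, 243/280, …
g: a_k = 1, 1/2, -1/8, 1/16, -5/128, 7/256, -21/1024, 33/2048, …
h₀=f·g: eliminate ⇒ L₀, order ≤ 2·1.
Integrate: L := L₀·Dx.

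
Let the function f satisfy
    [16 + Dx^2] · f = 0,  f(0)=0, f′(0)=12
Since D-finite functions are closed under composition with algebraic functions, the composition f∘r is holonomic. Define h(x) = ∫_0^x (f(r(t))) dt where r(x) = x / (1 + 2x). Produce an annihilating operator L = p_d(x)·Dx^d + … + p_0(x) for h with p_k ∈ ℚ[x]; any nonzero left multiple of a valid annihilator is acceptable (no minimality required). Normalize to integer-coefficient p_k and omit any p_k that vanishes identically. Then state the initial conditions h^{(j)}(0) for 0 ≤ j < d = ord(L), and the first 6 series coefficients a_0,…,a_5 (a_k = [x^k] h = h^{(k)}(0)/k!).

L = 16·Dx + (4 + 24·x + 48·x^2 + 32·x^3)·Dx^2 + (1 + 8·x + 24·x^2 + 32·x^3 + 16·x^4)·Dx^3  (order 3).
h: a_k = 0, 0, 6, -8, 4, 96/5, …
ICs: h(0) = 0, h′(0) = 0, h′′(0) = 12.

f: a_k = 0, 12, 0, -32, 0, 128/5, …
h₀=f(r): pull back L_f along r ⇒ L₀.
∫: right-multiply L₀ by Dx.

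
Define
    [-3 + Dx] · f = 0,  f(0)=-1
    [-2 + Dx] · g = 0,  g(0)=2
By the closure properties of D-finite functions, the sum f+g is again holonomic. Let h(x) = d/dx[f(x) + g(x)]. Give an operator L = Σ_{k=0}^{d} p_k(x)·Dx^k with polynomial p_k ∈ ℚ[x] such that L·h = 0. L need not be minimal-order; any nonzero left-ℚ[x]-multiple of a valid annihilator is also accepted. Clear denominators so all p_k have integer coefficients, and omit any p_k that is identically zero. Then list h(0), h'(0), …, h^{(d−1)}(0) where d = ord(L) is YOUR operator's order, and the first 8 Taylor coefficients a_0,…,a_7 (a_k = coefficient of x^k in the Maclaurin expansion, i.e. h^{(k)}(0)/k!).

f: a_k = -1, -3, -9/2, -9/2, -27/8, -81/40, -81/80, -243/560, …
g: a_k = 2, 4, 4, 8/3, 4/3, 8/15, 8/45, 16/315, …
f+g: L₀ = lclm(L_f,L_g), ord ≤ 1+1.
h₀' ⇒ L via d/dx closure of L₀.
L = 6 - 5·Dx + Dx^2  (order 2).
h: a_k = 1, -1, -11/2, -49/6, -179/24, -601/120, -1931/720, -6049/5040, …
ICs: h(0) = 1, h′(0) = -1.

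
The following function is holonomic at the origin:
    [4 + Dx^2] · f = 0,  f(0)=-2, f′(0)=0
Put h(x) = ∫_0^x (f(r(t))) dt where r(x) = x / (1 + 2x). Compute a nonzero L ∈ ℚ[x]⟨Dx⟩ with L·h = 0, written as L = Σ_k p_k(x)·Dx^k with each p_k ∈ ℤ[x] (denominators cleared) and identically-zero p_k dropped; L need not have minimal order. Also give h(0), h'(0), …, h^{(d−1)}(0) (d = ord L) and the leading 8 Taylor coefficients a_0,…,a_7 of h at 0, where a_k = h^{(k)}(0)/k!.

f: a_k = -2, 0, 4, 0, -4/3, 0, 8/45, 0, …
f∘r: x↦r, Dx↦Dx/r' in L_f ⇒ L₀.
Integrate: L := L₀·Dx.
L = 4·Dx + (4 + 24·x + 48·x^2 + 32·x^3)·Dx^2 + (1 + 8·x + 24·x^2 + 32·x^3 + 16·x^4)·Dx^3  (order 3).
h: a_k = 0, -2, 0, 4/3, -4, 28/3, -176/9, 12008/315, …
ICs: h(0) = 0, h′(0) = -2, h′′(0) = 0.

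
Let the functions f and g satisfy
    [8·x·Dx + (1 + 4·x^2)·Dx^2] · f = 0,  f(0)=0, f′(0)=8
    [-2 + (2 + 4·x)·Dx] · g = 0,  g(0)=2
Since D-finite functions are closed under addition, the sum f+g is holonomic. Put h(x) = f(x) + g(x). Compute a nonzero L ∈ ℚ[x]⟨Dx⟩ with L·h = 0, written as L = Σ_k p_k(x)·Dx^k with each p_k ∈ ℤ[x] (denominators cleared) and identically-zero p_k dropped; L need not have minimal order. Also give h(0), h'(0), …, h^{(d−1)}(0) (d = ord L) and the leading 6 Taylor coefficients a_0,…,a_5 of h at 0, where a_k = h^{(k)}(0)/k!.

f: a_k = 0, 8, 0, -32/3, 0, 128/5, …
g: a_k = 2, 2, -1, 1, -5/4, 7/4, …
L₀ := lclm(L_f,L_g); ord L₀ ≤ 2+1.
L = (-8 - 40·x + 96·x^2 + 96·x^3)·Dx + (-11 - 32·x + 40·x^2 + 384·x^3 + 336·x^4)·Dx^2 + (-1 + 6·x + 24·x^2 + 48·x^3 + 112·x^4 + 96·x^5)·Dx^3  (order 3).
h: a_k = 2, 10, -1, -29/3, -5/4, 547/20, …
ICs: h(0) = 2, h′(0) = 10, h′′(0) = -2.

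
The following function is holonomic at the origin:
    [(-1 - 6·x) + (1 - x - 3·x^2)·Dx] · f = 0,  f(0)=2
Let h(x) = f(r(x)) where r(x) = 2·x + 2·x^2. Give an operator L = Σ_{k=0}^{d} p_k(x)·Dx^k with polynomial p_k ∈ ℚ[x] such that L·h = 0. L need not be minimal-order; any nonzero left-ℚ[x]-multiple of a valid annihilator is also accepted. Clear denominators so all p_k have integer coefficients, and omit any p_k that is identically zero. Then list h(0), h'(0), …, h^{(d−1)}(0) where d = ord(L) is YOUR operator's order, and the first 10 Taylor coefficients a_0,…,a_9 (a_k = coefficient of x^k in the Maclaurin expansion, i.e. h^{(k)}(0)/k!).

f: a_k = 2, 2, 8, 14, 38, 80, 194, 434, 1016, 2318, …
h₀=f(r): pull back L_f along r ⇒ L₀.
L = (2 + 28·x + 72·x^2 + 48·x^3) + (-1 + 2·x + 14·x^2 + 24·x^3 + 12·x^4)·Dx  (order 1).
h: a_k = 2, 4, 36, 176, 976, 5328, 28976, 158080, 861408, 4695296, …
ICs: h(0) = 2.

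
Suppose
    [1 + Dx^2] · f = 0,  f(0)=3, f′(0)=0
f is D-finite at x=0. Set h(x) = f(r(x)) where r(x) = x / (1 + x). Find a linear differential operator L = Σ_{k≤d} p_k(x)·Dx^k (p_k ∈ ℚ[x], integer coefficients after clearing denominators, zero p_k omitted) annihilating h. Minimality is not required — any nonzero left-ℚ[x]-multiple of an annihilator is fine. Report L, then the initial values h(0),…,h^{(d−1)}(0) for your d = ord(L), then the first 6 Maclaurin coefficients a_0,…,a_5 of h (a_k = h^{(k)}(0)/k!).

L = 1 + (2 + 6·x + 6·x^2 + 2·x^3)·Dx + (1 + 4·x + 6·x^2 + 4·x^3 + x^4)·Dx^2  (order 2).
h: a_k = 3, 0, -3/2, 3, -35/8, 11/2, …
ICs: h(0) = 3, h′(0) = 0.

f: a_k = 3, 0, -3/2, 0, 1/8, 0, …
L₀ from L_f via x↦r, Dx↦r'^{-1}Dx.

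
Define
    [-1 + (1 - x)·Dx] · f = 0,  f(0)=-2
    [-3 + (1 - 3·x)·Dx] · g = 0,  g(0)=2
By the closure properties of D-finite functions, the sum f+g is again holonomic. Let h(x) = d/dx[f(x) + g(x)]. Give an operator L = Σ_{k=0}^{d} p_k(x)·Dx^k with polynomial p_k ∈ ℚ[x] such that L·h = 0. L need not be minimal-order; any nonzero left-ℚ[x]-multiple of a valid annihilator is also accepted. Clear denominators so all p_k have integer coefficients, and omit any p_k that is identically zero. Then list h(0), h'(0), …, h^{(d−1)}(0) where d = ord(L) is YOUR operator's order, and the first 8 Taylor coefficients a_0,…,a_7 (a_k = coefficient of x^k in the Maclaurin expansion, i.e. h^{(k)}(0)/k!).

L = 18 + (-12 + 18·x)·Dx + (1 - 4·x + 3·x^2)·Dx^2  (order 2).
h: a_k = 4, 32, 156, 640, 2420, 8736, 30604, 104960, …
ICs: h(0) = 4, h′(0) = 32.

f: a_k = -2, -2, -2, -2, -2, -2, -2, -2, …
g: a_k = 2, 6, 18, 54, 162, 486, 1458, 4374, …
Weyl lclm of L_f,L_g ⇒ L₀ (ord ≤ 2).
Derive L from L₀ (diff closure).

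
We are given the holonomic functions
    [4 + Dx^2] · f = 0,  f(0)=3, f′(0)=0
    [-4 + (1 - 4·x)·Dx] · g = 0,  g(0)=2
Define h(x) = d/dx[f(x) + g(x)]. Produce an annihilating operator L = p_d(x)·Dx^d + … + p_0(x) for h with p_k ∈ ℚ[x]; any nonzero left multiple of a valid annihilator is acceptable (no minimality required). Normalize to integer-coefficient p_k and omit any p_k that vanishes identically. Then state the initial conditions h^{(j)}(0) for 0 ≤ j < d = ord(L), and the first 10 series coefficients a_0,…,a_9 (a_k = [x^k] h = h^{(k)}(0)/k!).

L = (1568 - 256·x + 512·x^2) + (-100 + 432·x - 192·x^2 + 256·x^3)·Dx + (392 - 64·x + 128·x^2)·Dx^2 + (-25 + 108·x - 48·x^2 + 64·x^3)·Dx^3  (order 3).
h: a_k = 8, 52, 384, 2056, 10240, 245752/5, 229376, 110100496/105, 4718592, 19818086392/945, …
ICs: h(0) = 8, h′(0) = 52, h′′(0) = 768.

f: a_k = 3, 0, -6, 0, 2, 0, -4/15, 0, 2/105, 0, …
g: a_k = 2, 8, 32, 128, 512, 2048, 8192, 32768, 131072, 524288, …
f+g: L₀ = lclm(L_f,L_g), ord ≤ 2+1.
h₀' ⇒ L via d/dx closure of L₀.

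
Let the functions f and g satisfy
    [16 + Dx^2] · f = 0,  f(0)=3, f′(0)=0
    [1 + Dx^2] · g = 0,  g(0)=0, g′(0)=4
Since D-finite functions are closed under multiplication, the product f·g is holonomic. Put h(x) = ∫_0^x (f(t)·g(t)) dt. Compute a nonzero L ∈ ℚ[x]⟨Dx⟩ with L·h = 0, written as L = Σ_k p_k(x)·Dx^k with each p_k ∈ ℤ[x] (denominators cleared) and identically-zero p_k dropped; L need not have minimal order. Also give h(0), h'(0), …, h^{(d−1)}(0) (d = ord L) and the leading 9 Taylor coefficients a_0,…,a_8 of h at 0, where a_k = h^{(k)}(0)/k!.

L = 225·Dx + 34·Dx^3 + Dx^5  (order 5).
h: a_k = 0, 0, 6, 0, -49/2, 0, 1441/60, 0, -37969/3360, …
ICs: h(0) = 0, h′(0) = 0, h′′(0) = 12, h′′′(0) = 0, h′′′′(0) = -588.

f: a_k = 3, 0, -24, 0, 32, 0, -256/15, 0, 512/105, …
g: a_k = 0, 4, 0, -2/3, 0, 1/30, 0, -1/1260, 0, …
L₀ := L_f ⊗_s L_g (sym. prod.), ord ≤ 4.
Integrate: L := L₀·Dx.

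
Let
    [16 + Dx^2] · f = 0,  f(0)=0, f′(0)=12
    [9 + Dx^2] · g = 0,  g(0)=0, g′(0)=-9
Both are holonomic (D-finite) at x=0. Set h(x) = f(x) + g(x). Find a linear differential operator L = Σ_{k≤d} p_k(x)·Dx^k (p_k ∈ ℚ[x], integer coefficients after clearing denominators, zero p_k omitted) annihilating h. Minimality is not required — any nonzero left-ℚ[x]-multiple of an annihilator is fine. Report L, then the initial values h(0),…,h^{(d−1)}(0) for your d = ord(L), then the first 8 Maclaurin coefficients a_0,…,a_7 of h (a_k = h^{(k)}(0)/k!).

f: a_k = 0, 12, 0, -32, 0, 128/5, 0, -1024/105, …
g: a_k = 0, -9, 0, 27/2, 0, -243/40, 0, 729/560, …
h₀=f+g: left-lcm gives L₀, ord ≤ 4.
L = 144 + 25·Dx^2 + Dx^4  (order 4).
h: a_k = 0, 3, 0, -37/2, 0, 781/40, 0, -14197/1680, …
ICs: h(0) = 0, h′(0) = 3, h′′(0) = 0, h′′′(0) = -111.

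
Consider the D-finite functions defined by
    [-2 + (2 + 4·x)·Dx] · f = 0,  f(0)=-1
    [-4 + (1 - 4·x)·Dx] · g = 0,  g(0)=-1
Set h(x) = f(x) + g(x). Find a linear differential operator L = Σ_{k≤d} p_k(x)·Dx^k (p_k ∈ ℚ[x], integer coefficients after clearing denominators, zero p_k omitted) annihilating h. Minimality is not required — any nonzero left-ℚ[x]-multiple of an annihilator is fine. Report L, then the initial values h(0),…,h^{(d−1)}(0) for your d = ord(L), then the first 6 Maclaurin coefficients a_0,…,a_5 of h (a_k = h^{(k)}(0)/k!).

L = (12 + 16·x) + (-11 - 40·x - 48·x^2)·Dx + (1 + 2·x - 16·x^2 - 32·x^3)·Dx^2  (order 2).
h: a_k = -2, -5, -31/2, -129/2, -2043/8, -8199/8, …
ICs: h(0) = -2, h′(0) = -5.

f: a_k = -1, -1, 1/2, -1/2, 5/8, -7/8, …
g: a_k = -1, -4, -16, -64, -256, -1024, …
Weyl lclm of L_f,L_g ⇒ L₀ (ord ≤ 2).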